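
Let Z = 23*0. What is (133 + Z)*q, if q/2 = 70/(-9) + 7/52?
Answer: -475741/234 ≈ -2033.1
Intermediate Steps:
Z = 0
q = -3577/234 (q = 2*(70/(-9) + 7/52) = 2*(70*(-1/9) + 7*(1/52)) = 2*(-70/9 + 7/52) = 2*(-3577/468) = -3577/234 ≈ -15.286)
(133 + Z)*q = (133 + 0)*(-3577/234) = 133*(-3577/234) = -475741/234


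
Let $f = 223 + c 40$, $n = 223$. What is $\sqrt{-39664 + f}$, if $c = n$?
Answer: $i \sqrt{30521} \approx 174.7 i$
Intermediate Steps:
$c = 223$
$f = 9143$ ($f = 223 + 223 \cdot 40 = 223 + 8920 = 9143$)
$\sqrt{-39664 + f} = \sqrt{-39664 + 9143} = \sqrt{-30521} = i \sqrt{30521}$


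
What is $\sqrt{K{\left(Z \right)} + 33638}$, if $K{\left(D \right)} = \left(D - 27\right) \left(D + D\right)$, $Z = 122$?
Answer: $\sqrt{56818} \approx 238.37$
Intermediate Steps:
$K{\left(D \right)} = 2 D \left(-27 + D\right)$ ($K{\left(D \right)} = \left(-27 + D\right) 2 D = 2 D \left(-27 + D\right)$)
$\sqrt{K{\left(Z \right)} + 33638} = \sqrt{2 \cdot 122 \left(-27 + 122\right) + 33638} = \sqrt{2 \cdot 122 \cdot 95 + 33638} = \sqrt{23180 + 33638} = \sqrt{56818}$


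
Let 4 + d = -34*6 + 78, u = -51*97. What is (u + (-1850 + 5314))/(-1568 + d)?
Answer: 1483/1698 ≈ 0.87338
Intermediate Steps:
u = -4947
d = -130 (d = -4 + (-34*6 + 78) = -4 + (-204 + 78) = -4 - 126 = -130)
(u + (-1850 + 5314))/(-1568 + d) = (-4947 + (-1850 + 5314))/(-1568 - 130) = (-4947 + 3464)/(-1698) = -1483*(-1/1698) = 1483/1698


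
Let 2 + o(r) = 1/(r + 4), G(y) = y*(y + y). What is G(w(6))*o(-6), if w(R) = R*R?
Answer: -6480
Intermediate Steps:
w(R) = R**2
G(y) = 2*y**2 (G(y) = y*(2*y) = 2*y**2)
o(r) = -2 + 1/(4 + r) (o(r) = -2 + 1/(r + 4) = -2 + 1/(4 + r))
G(w(6))*o(-6) = (2*(6**2)**2)*((-7 - 2*(-6))/(4 - 6)) = (2*36**2)*((-7 + 12)/(-2)) = (2*1296)*(-1/2*5) = 2592*(-5/2) = -6480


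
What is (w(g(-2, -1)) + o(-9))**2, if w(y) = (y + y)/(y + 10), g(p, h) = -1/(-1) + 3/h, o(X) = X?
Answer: 361/4 ≈ 90.250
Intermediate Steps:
g(p, h) = 1 + 3/h (g(p, h) = -1*(-1) + 3/h = 1 + 3/h)
w(y) = 2*y/(10 + y) (w(y) = (2*y)/(10 + y) = 2*y/(10 + y))
(w(g(-2, -1)) + o(-9))**2 = (2*((3 - 1)/(-1))/(10 + (3 - 1)/(-1)) - 9)**2 = (2*(-1*2)/(10 - 1*2) - 9)**2 = (2*(-2)/(10 - 2) - 9)**2 = (2*(-2)/8 - 9)**2 = (2*(-2)*(1/8) - 9)**2 = (-1/2 - 9)**2 = (-19/2)**2 = 361/4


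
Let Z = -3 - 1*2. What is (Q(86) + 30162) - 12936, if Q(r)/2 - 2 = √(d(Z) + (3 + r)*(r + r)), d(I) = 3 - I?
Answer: 17230 + 4*√3829 ≈ 17478.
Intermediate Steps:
Z = -5 (Z = -3 - 2 = -5)
Q(r) = 4 + 2*√(8 + 2*r*(3 + r)) (Q(r) = 4 + 2*√((3 - 1*(-5)) + (3 + r)*(r + r)) = 4 + 2*√((3 + 5) + (3 + r)*(2*r)) = 4 + 2*√(8 + 2*r*(3 + r)))
(Q(86) + 30162) - 12936 = ((4 + 2*√(8 + 2*86² + 6*86)) + 30162) - 12936 = ((4 + 2*√(8 + 2*7396 + 516)) + 30162) - 12936 = ((4 + 2*√(8 + 14792 + 516)) + 30162) - 12936 = ((4 + 2*√15316) + 30162) - 12936 = ((4 + 2*(2*√3829)) + 30162) - 12936 = ((4 + 4*√3829) + 30162) - 12936 = (30166 + 4*√3829) - 12936 = 17230 + 4*√3829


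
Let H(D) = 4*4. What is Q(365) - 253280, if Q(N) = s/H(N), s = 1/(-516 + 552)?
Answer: -145889279/576 ≈ -2.5328e+5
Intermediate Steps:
H(D) = 16
s = 1/36 ≈ 0.027778
Q(N) = 1/576 (Q(N) = (1/36)/16 = (1/36)*(1/16) = 1/576)
Q(365) - 253280 = 1/576 - 253280 = -145889279/576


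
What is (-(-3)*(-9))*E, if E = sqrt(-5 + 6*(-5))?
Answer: -27*I*sqrt(35) ≈ -159.73*I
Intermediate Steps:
E = I*sqrt(35) (E = sqrt(-5 - 30) = sqrt(-35) = I*sqrt(35) ≈ 5.9161*I)
(-(-3)*(-9))*E = (-(-3)*(-9))*(I*sqrt(35)) = (-3*9)*(I*sqrt(35)) = -27*I*sqrt(35)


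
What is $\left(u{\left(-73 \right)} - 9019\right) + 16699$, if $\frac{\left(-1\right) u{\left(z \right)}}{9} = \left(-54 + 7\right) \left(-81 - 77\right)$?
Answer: $-59154$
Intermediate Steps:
$u{\left(z \right)} = -66834$ ($u{\left(z \right)} = - 9 \left(-54 + 7\right) \left(-81 - 77\right) = - 9 \left(\left(-47\right) \left(-158\right)\right) = \left(-9\right) 7426 = -66834$)
$\left(u{\left(-73 \right)} - 9019\right) + 16699 = \left(-66834 - 9019\right) + 16699 = -75853 + 16699 = -59154$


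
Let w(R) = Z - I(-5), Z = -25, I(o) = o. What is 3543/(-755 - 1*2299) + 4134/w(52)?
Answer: -529004/2545 ≈ -207.86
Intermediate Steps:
w(R) = -20 (w(R) = -25 - 1*(-5) = -25 + 5 = -20)
3543/(-755 - 1*2299) + 4134/w(52) = 3543/(-755 - 1*2299) + 4134/(-20) = 3543/(-755 - 2299) + 4134*(-1/20) = 3543/(-3054) - 2067/10 = 3543*(-1/3054) - 2067/10 = -1181/1018 - 2067/10 = -529004/2545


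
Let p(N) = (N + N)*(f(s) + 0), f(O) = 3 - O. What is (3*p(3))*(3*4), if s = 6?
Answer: -648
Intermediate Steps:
p(N) = -6*N (p(N) = (N + N)*((3 - 1*6) + 0) = (2*N)*((3 - 6) + 0) = (2*N)*(-3 + 0) = (2*N)*(-3) = -6*N)
(3*p(3))*(3*4) = (3*(-6*3))*(3*4) = (3*(-18))*12 = -54*12 = -648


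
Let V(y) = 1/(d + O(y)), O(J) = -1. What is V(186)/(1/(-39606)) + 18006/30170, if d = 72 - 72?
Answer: 597465513/15085 ≈ 39607.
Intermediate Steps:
d = 0
V(y) = -1 (V(y) = 1/(0 - 1) = 1/(-1) = -1)
V(186)/(1/(-39606)) + 18006/30170 = -1/(1/(-39606)) + 18006/30170 = -1/(-1/39606) + 18006*(1/30170) = -1*(-39606) + 9003/15085 = 39606 + 9003/15085 = 597465513/15085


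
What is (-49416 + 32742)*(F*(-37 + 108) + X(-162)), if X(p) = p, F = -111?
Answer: 134108982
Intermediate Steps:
(-49416 + 32742)*(F*(-37 + 108) + X(-162)) = (-49416 + 32742)*(-111*(-37 + 108) - 162) = -16674*(-111*71 - 162) = -16674*(-7881 - 162) = -16674*(-8043) = 134108982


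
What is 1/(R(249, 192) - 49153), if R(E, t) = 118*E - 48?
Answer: -1/19819 ≈ -5.0457e-5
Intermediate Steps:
R(E, t) = -48 + 118*E
1/(R(249, 192) - 49153) = 1/((-48 + 118*249) - 49153) = 1/((-48 + 29382) - 49153) = 1/(29334 - 49153) = 1/(-19819) = -1/19819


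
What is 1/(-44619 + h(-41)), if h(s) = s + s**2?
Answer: -1/42979 ≈ -2.3267e-5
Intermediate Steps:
1/(-44619 + h(-41)) = 1/(-44619 - 41*(1 - 41)) = 1/(-44619 - 41*(-40)) = 1/(-44619 + 1640) = 1/(-42979) = -1/42979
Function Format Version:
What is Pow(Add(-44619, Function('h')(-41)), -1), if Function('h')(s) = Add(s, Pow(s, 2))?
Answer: Rational(-1, 42979) ≈ -2.3267e-5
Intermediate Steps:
Pow(Add(-44619, Function('h')(-41)), -1) = Pow(Add(-44619, Mul(-41, Add(1, -41))), -1) = Pow(Add(-44619, Mul(-41, -40)), -1) = Pow(Add(-44619, 1640), -1) = Pow(-42979, -1) = Rational(-1, 42979)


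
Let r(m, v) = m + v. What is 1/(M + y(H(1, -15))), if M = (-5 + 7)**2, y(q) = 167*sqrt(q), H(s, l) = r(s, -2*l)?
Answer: -4/864543 + 167*sqrt(31)/864543 ≈ 0.0010709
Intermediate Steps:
H(s, l) = s - 2*l
M = 4 (M = 2**2 = 4)
1/(M + y(H(1, -15))) = 1/(4 + 167*sqrt(1 - 2*(-15))) = 1/(4 + 167*sqrt(1 + 30)) = 1/(4 + 167*sqrt(31))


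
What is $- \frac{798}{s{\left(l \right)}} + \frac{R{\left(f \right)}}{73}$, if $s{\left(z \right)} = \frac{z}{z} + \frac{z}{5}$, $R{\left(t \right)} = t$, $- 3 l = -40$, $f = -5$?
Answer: $- \frac{174817}{803} \approx -217.7$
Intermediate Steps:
$l = \frac{40}{3}$ ($l = \left(- \frac{1}{3}\right) \left(-40\right) = \frac{40}{3} \approx 13.333$)
$s{\left(z \right)} = 1 + \frac{z}{5}$ ($s{\left(z \right)} = 1 + z \frac{1}{5} = 1 + \frac{z}{5}$)
$- \frac{798}{s{\left(l \right)}} + \frac{R{\left(f \right)}}{73} = - \frac{798}{1 + \frac{1}{5} \cdot \frac{40}{3}} - \frac{5}{73} = - \frac{798}{1 + \frac{8}{3}} - \frac{5}{73} = - \frac{798}{\frac{11}{3}} - \frac{5}{73} = \left(-798\right) \frac{3}{11} - \frac{5}{73} = - \frac{2394}{11} - \frac{5}{73} = - \frac{174817}{803}$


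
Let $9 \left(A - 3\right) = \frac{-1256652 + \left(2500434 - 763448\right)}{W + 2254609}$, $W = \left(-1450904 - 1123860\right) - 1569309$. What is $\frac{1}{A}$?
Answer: $\frac{8502588}{25267597} \approx 0.3365$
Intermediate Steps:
$W = -4144073$ ($W = -2574764 - 1569309 = -4144073$)
$A = \frac{25267597}{8502588}$ ($A = 3 + \frac{\left(-1256652 + \left(2500434 - 763448\right)\right) \frac{1}{-4144073 + 2254609}}{9} = 3 + \frac{\left(-1256652 + 1736986\right) \frac{1}{-1889464}}{9} = 3 + \frac{480334 \left(- \frac{1}{1889464}\right)}{9} = 3 + \frac{1}{9} \left(- \frac{240167}{944732}\right) = 3 - \frac{240167}{8502588} = \frac{25267597}{8502588} \approx 2.9718$)
$\frac{1}{A} = \frac{1}{\frac{25267597}{8502588}} = \frac{8502588}{25267597}$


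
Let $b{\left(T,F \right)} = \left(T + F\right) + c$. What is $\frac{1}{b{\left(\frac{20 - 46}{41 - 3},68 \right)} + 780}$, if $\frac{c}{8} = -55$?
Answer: $\frac{19}{7739} \approx 0.0024551$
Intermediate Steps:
$c = -440$ ($c = 8 \left(-55\right) = -440$)
$b{\left(T,F \right)} = -440 + F + T$ ($b{\left(T,F \right)} = \left(T + F\right) - 440 = \left(F + T\right) - 440 = -440 + F + T$)
$\frac{1}{b{\left(\frac{20 - 46}{41 - 3},68 \right)} + 780} = \frac{1}{\left(-440 + 68 + \frac{20 - 46}{41 - 3}\right) + 780} = \frac{1}{\left(-440 + 68 - \frac{26}{38}\right) + 780} = \frac{1}{\left(-440 + 68 - \frac{13}{19}\right) + 780} = \frac{1}{- \frac{7081}{19} + 780} = \frac{1}{\frac{7739}{19}} = \frac{19}{7739}$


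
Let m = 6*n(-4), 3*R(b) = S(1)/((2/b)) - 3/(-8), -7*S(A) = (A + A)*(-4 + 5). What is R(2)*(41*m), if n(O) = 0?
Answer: 0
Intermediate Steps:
S(A) = -2*A/7 (S(A) = -(A + A)*(-4 + 5)/7 = -2*A/7)
R(b) = ⅛ - b/21 (R(b) = ((-2/7*1)/((2/b)) - 3/(-8))/3 = (-b/7 - 3*(-⅛))/3 = (-b/7 + 3/8)/3 = (3/8 - b/7)/3 = ⅛ - b/21)
m = 0 (m = 6*0 = 0)
R(2)*(41*m) = (⅛ - 1/21*2)*(41*0) = (⅛ - 2/21)*0 = (5/168)*0 = 0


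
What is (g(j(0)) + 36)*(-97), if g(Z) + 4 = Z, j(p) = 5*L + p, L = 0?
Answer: -3104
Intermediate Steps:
j(p) = p (j(p) = 5*0 + p = 0 + p = p)
g(Z) = -4 + Z
(g(j(0)) + 36)*(-97) = ((-4 + 0) + 36)*(-97) = (-4 + 36)*(-97) = 32*(-97) = -3104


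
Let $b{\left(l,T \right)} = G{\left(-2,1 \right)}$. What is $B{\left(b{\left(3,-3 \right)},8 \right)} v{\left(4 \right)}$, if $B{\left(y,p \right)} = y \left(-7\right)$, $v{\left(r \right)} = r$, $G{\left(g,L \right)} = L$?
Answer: $-28$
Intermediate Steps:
$b{\left(l,T \right)} = 1$
$B{\left(y,p \right)} = - 7 y$
$B{\left(b{\left(3,-3 \right)},8 \right)} v{\left(4 \right)} = \left(-7\right) 1 \cdot 4 = \left(-7\right) 4 = -28$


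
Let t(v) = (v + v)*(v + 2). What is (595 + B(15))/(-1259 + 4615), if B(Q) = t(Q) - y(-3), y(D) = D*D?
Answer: 274/839 ≈ 0.32658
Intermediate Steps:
t(v) = 2*v*(2 + v) (t(v) = (2*v)*(2 + v) = 2*v*(2 + v))
y(D) = D²
B(Q) = -9 + 2*Q*(2 + Q) (B(Q) = 2*Q*(2 + Q) - 1*(-3)² = 2*Q*(2 + Q) - 1*9 = 2*Q*(2 + Q) - 9 = -9 + 2*Q*(2 + Q))
(595 + B(15))/(-1259 + 4615) = (595 + (-9 + 2*15*(2 + 15)))/(-1259 + 4615) = (595 + (-9 + 2*15*17))/3356 = (595 + (-9 + 510))*(1/3356) = (595 + 501)*(1/3356) = 1096*(1/3356) = 274/839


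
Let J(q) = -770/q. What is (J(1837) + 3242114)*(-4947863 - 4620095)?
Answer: -5180407897639344/167 ≈ -3.1020e+13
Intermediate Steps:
(J(1837) + 3242114)*(-4947863 - 4620095) = (-770/1837 + 3242114)*(-4947863 - 4620095) = (-770*1/1837 + 3242114)*(-9567958) = (-70/167 + 3242114)*(-9567958) = (541432968/167)*(-9567958) = -5180407897639344/167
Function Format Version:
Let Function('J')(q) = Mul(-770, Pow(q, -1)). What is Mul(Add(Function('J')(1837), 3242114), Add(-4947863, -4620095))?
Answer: Rational(-5180407897639344, 167) ≈ -3.1020e+13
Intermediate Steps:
Mul(Add(Function('J')(1837), 3242114), Add(-4947863, -4620095)) = Mul(Add(Mul(-770, Pow(1837, -1)), 3242114), Add(-4947863, -4620095)) = Mul(Add(Mul(-770, Rational(1, 1837)), 3242114), -9567958) = Mul(Add(Rational(-70, 167), 3242114), -9567958) = Mul(Rational(541432968, 167), -9567958) = Rational(-5180407897639344, 167)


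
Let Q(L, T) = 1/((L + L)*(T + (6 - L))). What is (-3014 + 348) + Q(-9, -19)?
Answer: -191951/72 ≈ -2666.0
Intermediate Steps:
Q(L, T) = 1/(2*L*(6 + T - L)) (Q(L, T) = 1/((2*L)*(6 + T - L)) = 1/(2*L*(6 + T - L)))
(-3014 + 348) + Q(-9, -19) = (-3014 + 348) + (½)/(-9*(6 - 19 - 1*(-9))) = -2666 + (½)*(-⅑)/(6 - 19 + 9) = -2666 + (½)*(-⅑)/(-4) = -2666 + (½)*(-⅑)*(-¼) = -2666 + 1/72 = -191951/72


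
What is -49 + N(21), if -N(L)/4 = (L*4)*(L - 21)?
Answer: -49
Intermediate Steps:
N(L) = -16*L*(-21 + L) (N(L) = -4*L*4*(L - 21) = -4*4*L*(-21 + L) = -16*L*(-21 + L))
-49 + N(21) = -49 + 16*21*(21 - 1*21) = -49 + 16*21*(21 - 21) = -49 + 16*21*0 = -49 + 0 = -49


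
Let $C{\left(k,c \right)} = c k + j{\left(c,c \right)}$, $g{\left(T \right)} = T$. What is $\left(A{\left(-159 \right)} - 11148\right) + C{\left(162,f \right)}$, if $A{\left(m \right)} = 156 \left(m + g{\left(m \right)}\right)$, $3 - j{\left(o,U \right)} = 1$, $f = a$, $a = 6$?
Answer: $-59782$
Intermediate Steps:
$f = 6$
$j{\left(o,U \right)} = 2$ ($j{\left(o,U \right)} = 3 - 1 = 2$)
$C{\left(k,c \right)} = 2 + c k$ ($C{\left(k,c \right)} = c k + 2 = 2 + c k$)
$A{\left(m \right)} = 312 m$ ($A{\left(m \right)} = 156 \left(m + m\right) = 156 \cdot 2 m = 312 m$)
$\left(A{\left(-159 \right)} - 11148\right) + C{\left(162,f \right)} = \left(312 \left(-159\right) - 11148\right) + \left(2 + 6 \cdot 162\right) = \left(-49608 - 11148\right) + \left(2 + 972\right) = -60756 + 974 = -59782$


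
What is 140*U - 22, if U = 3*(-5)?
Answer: -2122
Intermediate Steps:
U = -15
140*U - 22 = 140*(-15) - 22 = -2100 - 22 = -2122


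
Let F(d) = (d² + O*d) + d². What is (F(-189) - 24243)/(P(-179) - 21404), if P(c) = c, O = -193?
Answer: -83676/21583 ≈ -3.8769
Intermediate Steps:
F(d) = -193*d + 2*d² (F(d) = (d² - 193*d) + d² = -193*d + 2*d²)
(F(-189) - 24243)/(P(-179) - 21404) = (-189*(-193 + 2*(-189)) - 24243)/(-179 - 21404) = (-189*(-193 - 378) - 24243)/(-21583) = (-189*(-571) - 24243)*(-1/21583) = (107919 - 24243)*(-1/21583) = 83676*(-1/21583) = -83676/21583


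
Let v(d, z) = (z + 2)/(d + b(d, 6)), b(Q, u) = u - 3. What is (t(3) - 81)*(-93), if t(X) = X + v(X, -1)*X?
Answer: 14415/2 ≈ 7207.5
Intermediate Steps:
b(Q, u) = -3 + u
v(d, z) = (2 + z)/(3 + d) (v(d, z) = (z + 2)/(d + (-3 + 6)) = (2 + z)/(d + 3) = (2 + z)/(3 + d))
t(X) = X + X/(3 + X) (t(X) = X + ((2 - 1)/(3 + X))*X = X + (1/(3 + X))*X = X + X/(3 + X))
(t(3) - 81)*(-93) = (3*(4 + 3)/(3 + 3) - 81)*(-93) = (3*7/6 - 81)*(-93) = (3*(1/6)*7 - 81)*(-93) = (7/2 - 81)*(-93) = -155/2*(-93) = 14415/2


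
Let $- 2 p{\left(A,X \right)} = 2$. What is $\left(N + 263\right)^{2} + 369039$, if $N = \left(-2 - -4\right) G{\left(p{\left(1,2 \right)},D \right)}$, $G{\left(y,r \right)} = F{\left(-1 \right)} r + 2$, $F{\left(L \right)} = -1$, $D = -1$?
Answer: $441400$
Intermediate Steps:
$p{\left(A,X \right)} = -1$ ($p{\left(A,X \right)} = \left(- \frac{1}{2}\right) 2 = -1$)
$G{\left(y,r \right)} = 2 - r$ ($G{\left(y,r \right)} = - r + 2 = 2 - r$)
$N = 6$ ($N = \left(-2 - -4\right) \left(2 - -1\right) = \left(-2 + \left(-1 + 5\right)\right) \left(2 + 1\right) = \left(-2 + 4\right) 3 = 2 \cdot 3 = 6$)
$\left(N + 263\right)^{2} + 369039 = \left(6 + 263\right)^{2} + 369039 = 269^{2} + 369039 = 72361 + 369039 = 441400$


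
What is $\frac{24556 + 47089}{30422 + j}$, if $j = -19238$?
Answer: $\frac{71645}{11184} \approx 6.406$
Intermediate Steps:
$\frac{24556 + 47089}{30422 + j} = \frac{24556 + 47089}{30422 - 19238} = \frac{71645}{11184}$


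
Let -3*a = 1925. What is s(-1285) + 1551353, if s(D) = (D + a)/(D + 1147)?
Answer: 321132961/207 ≈ 1.5514e+6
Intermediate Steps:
a = -1925/3 (a = -⅓*1925 = -1925/3 ≈ -641.67)
s(D) = (-1925/3 + D)/(1147 + D) (s(D) = (D - 1925/3)/(D + 1147) = (-1925/3 + D)/(1147 + D))
s(-1285) + 1551353 = (-1925/3 - 1285)/(1147 - 1285) + 1551353 = -5780/3/(-138) + 1551353 = -1/138*(-5780/3) + 1551353 = 2890/207 + 1551353 = 321132961/207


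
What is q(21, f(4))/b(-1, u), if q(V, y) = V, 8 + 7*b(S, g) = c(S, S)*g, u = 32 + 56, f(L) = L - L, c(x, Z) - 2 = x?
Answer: 147/80 ≈ 1.8375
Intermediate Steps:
c(x, Z) = 2 + x
f(L) = 0
u = 88
b(S, g) = -8/7 + g*(2 + S)/7 (b(S, g) = -8/7 + ((2 + S)*g)/7 = -8/7 + (g*(2 + S))/7 = -8/7 + g*(2 + S)/7)
q(21, f(4))/b(-1, u) = 21/(-8/7 + (⅐)*88*(2 - 1)) = 21/(-8/7 + (⅐)*88*1) = 21/(-8/7 + 88/7) = 21/(80/7) = 21*(7/80) = 147/80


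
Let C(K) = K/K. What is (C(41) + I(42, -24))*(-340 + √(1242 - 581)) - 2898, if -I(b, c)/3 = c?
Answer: -27718 + 73*√661 ≈ -25841.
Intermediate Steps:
I(b, c) = -3*c
C(K) = 1
(C(41) + I(42, -24))*(-340 + √(1242 - 581)) - 2898 = (1 - 3*(-24))*(-340 + √(1242 - 581)) - 2898 = (1 + 72)*(-340 + √661) - 2898 = 73*(-340 + √661) - 2898 = (-24820 + 73*√661) - 2898 = -27718 + 73*√661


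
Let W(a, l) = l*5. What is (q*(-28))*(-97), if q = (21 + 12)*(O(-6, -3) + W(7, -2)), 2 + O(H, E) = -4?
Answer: -1434048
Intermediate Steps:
O(H, E) = -6 (O(H, E) = -2 - 4 = -6)
W(a, l) = 5*l
q = -528 (q = (21 + 12)*(-6 + 5*(-2)) = 33*(-6 - 10) = 33*(-16) = -528)
(q*(-28))*(-97) = -528*(-28)*(-97) = 14784*(-97) = -1434048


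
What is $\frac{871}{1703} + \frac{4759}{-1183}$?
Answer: $- \frac{544168}{154973} \approx -3.5114$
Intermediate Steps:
$\frac{871}{1703} + \frac{4759}{-1183} = 871 \cdot \frac{1}{1703} + 4759 \left(- \frac{1}{1183}\right) = \frac{67}{131} - \frac{4759}{1183} = - \frac{544168}{154973}$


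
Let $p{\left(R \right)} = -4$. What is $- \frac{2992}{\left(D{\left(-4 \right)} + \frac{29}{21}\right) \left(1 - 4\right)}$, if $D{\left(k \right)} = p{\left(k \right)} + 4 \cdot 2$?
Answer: $\frac{20944}{113} \approx 185.35$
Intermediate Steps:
$D{\left(k \right)} = 4$ ($D{\left(k \right)} = -4 + 4 \cdot 2 = -4 + 8 = 4$)
$- \frac{2992}{\left(D{\left(-4 \right)} + \frac{29}{21}\right) \left(1 - 4\right)} = - \frac{2992}{\left(4 + \frac{29}{21}\right) \left(1 - 4\right)} = - \frac{2992}{\left(4 + 29 \cdot \frac{1}{21}\right) \left(-3\right)} = - \frac{2992}{\left(4 + \frac{29}{21}\right) \left(-3\right)} = - \frac{2992}{\frac{113}{21} \left(-3\right)} = - \frac{2992}{- \frac{113}{7}} = \left(-2992\right) \left(- \frac{7}{113}\right) = \frac{20944}{113}$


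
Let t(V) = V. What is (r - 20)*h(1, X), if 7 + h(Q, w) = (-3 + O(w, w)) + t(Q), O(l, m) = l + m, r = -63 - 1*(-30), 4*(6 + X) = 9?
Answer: 1749/2 ≈ 874.50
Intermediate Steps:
X = -15/4 (X = -6 + (¼)*9 = -6 + 9/4 = -15/4 ≈ -3.7500)
r = -33 (r = -63 + 30 = -33)
h(Q, w) = -10 + Q + 2*w (h(Q, w) = -7 + ((-3 + (w + w)) + Q) = -7 + ((-3 + 2*w) + Q) = -7 + (-3 + Q + 2*w) = -10 + Q + 2*w)
(r - 20)*h(1, X) = (-33 - 20)*(-10 + 1 + 2*(-15/4)) = -53*(-10 + 1 - 15/2) = -53*(-33/2) = 1749/2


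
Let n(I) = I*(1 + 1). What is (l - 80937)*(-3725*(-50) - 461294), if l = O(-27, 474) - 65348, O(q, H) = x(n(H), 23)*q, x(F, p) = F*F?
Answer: 6714179671892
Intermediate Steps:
n(I) = 2*I (n(I) = I*2 = 2*I)
x(F, p) = F²
O(q, H) = 4*q*H² (O(q, H) = (2*H)²*q = (4*H²)*q = 4*q*H²)
l = -24330356 (l = 4*(-27)*474² - 65348 = 4*(-27)*224676 - 65348 = -24265008 - 65348 = -24330356)
(l - 80937)*(-3725*(-50) - 461294) = (-24330356 - 80937)*(-3725*(-50) - 461294) = -24411293*(186250 - 461294) = -24411293*(-275044) = 6714179671892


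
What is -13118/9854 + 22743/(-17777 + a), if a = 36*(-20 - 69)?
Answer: -249669140/103373387 ≈ -2.4152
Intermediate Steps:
a = -3204 (a = 36*(-89) = -3204)
-13118/9854 + 22743/(-17777 + a) = -13118/9854 + 22743/(-17777 - 3204) = -13118*1/9854 + 22743/(-20981) = -6559/4927 + 22743*(-1/20981) = -6559/4927 - 22743/20981 = -249669140/103373387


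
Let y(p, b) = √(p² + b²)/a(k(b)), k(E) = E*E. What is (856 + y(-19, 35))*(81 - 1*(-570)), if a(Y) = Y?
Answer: 557256 + 93*√1586/175 ≈ 5.5728e+5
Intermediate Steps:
k(E) = E²
y(p, b) = √(b² + p²)/b² (y(p, b) = √(p² + b²)/(b²) = √(b² + p²)/b²)
(856 + y(-19, 35))*(81 - 1*(-570)) = (856 + √(35² + (-19)²)/35²)*(81 - 1*(-570)) = (856 + √(1225 + 361)/1225)*(81 + 570) = (856 + √1586/1225)*651 = 557256 + 93*√1586/175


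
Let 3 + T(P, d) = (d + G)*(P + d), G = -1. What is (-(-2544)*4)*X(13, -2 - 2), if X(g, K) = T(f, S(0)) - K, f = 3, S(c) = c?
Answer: -20352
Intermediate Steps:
T(P, d) = -3 + (-1 + d)*(P + d) (T(P, d) = -3 + (d - 1)*(P + d) = -3 + (-1 + d)*(P + d))
X(g, K) = -6 - K (X(g, K) = (-3 + 0**2 - 1*3 - 1*0 + 3*0) - K = (-3 + 0 - 3 + 0 + 0) - K = -6 - K)
(-(-2544)*4)*X(13, -2 - 2) = (-(-2544)*4)*(-6 - (-2 - 2)) = (-48*(-212))*(-6 - 1*(-4)) = 10176*(-6 + 4) = 10176*(-2) = -20352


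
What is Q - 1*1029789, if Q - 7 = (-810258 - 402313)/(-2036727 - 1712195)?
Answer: -3860571182433/3748922 ≈ -1.0298e+6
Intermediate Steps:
Q = 27455025/3748922 (Q = 7 + (-810258 - 402313)/(-2036727 - 1712195) = 7 - 1212571/(-3748922) = 7 - 1212571*(-1/3748922) = 7 + 1212571/3748922 = 27455025/3748922 ≈ 7.3234)
Q - 1*1029789 = 27455025/3748922 - 1*1029789 = 27455025/3748922 - 1029789 = -3860571182433/3748922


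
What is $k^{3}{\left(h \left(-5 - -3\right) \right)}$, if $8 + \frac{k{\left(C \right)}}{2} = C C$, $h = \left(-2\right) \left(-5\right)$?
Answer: $481890304$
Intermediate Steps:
$h = 10$
$k{\left(C \right)} = -16 + 2 C^{2}$ ($k{\left(C \right)} = -16 + 2 C C = -16 + 2 C^{2}$)
$k^{3}{\left(h \left(-5 - -3\right) \right)} = \left(-16 + 2 \left(10 \left(-5 - -3\right)\right)^{2}\right)^{3} = \left(-16 + 2 \left(10 \left(-5 + 3\right)\right)^{2}\right)^{3} = \left(-16 + 2 \left(10 \left(-2\right)\right)^{2}\right)^{3} = \left(-16 + 2 \left(-20\right)^{2}\right)^{3} = \left(-16 + 2 \cdot 400\right)^{3} = \left(-16 + 800\right)^{3} = 784^{3} = 481890304$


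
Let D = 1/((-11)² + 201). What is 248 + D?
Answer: 79857/322 ≈ 248.00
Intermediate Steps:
D = 1/322 (D = 1/(121 + 201) = 1/322 ≈ 0.0031056)
248 + D = 248 + 1/322 = 79857/322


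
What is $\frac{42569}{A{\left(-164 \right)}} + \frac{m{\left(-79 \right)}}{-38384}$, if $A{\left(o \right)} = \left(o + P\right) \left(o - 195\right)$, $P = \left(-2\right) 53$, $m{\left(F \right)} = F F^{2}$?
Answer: $\frac{24712119383}{1860280560} \approx 13.284$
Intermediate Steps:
$m{\left(F \right)} = F^{3}$
$P = -106$
$A{\left(o \right)} = \left(-195 + o\right) \left(-106 + o\right)$ ($A{\left(o \right)} = \left(o - 106\right) \left(o - 195\right) = \left(-106 + o\right) \left(-195 + o\right) = \left(-195 + o\right) \left(-106 + o\right)$)
$\frac{42569}{A{\left(-164 \right)}} + \frac{m{\left(-79 \right)}}{-38384} = \frac{42569}{20670 + \left(-164\right)^{2} - -49364} + \frac{\left(-79\right)^{3}}{-38384} = \frac{42569}{20670 + 26896 + 49364} - - \frac{493039}{38384} = \frac{42569}{96930} + \frac{493039}{38384} = \frac{24712119383}{1860280560}$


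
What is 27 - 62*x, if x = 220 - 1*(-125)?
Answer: -21363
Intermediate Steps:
x = 345 (x = 220 + 125 = 345)
27 - 62*x = 27 - 62*345 = 27 - 21390 = -21363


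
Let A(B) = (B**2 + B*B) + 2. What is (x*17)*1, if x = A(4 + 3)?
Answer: 1700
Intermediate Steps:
A(B) = 2 + 2*B**2 (A(B) = (B**2 + B**2) + 2 = 2*B**2 + 2 = 2 + 2*B**2)
x = 100 (x = 2 + 2*(4 + 3)**2 = 2 + 2*7**2 = 2 + 2*49 = 2 + 98 = 100)
(x*17)*1 = (100*17)*1 = 1700*1 = 1700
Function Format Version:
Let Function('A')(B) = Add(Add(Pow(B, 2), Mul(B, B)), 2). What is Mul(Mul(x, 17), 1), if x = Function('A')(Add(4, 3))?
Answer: 1700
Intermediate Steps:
Function('A')(B) = Add(2, Mul(2, Pow(B, 2))) (Function('A')(B) = Add(Add(Pow(B, 2), Pow(B, 2)), 2) = Add(Mul(2, Pow(B, 2)), 2) = Add(2, Mul(2, Pow(B, 2))))
x = 100 (x = Add(2, Mul(2, Pow(Add(4, 3), 2))) = Add(2, Mul(2, Pow(7, 2))) = Add(2, Mul(2, 49)) = Add(2, 98) = 100)
Mul(Mul(x, 17), 1) = Mul(Mul(100, 17), 1) = Mul(1700, 1) = 1700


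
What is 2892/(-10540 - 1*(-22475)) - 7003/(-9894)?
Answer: 112194253/118084890 ≈ 0.95012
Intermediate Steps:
2892/(-10540 - 1*(-22475)) - 7003/(-9894) = 2892/(-10540 + 22475) - 7003*(-1/9894) = 2892/11935 + 7003/9894 = 112194253/118084890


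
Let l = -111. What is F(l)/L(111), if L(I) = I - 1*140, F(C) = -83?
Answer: 83/29 ≈ 2.8621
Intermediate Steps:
L(I) = -140 + I (L(I) = I - 140 = -140 + I)
F(l)/L(111) = -83/(-140 + 111) = -83/(-29) = -83*(-1/29) = 83/29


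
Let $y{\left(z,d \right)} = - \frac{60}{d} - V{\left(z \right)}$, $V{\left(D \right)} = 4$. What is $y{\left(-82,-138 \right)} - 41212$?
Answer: $- \frac{947958}{23} \approx -41216.0$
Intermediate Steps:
$y{\left(z,d \right)} = -4 - \frac{60}{d}$ ($y{\left(z,d \right)} = - \frac{60}{d} - 4 = -4 - \frac{60}{d}$)
$y{\left(-82,-138 \right)} - 41212 = \left(-4 - \frac{60}{-138}\right) - 41212 = \left(-4 - - \frac{10}{23}\right) - 41212 = \left(-4 + \frac{10}{23}\right) - 41212 = - \frac{82}{23} - 41212 = - \frac{947958}{23}$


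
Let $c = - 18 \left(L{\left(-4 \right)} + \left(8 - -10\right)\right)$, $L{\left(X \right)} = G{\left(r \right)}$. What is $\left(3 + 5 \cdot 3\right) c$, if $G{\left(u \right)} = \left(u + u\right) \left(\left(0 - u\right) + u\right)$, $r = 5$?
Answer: $-5832$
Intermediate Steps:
$G{\left(u \right)} = 0$ ($G{\left(u \right)} = 2 u \left(- u + u\right) = 2 u 0 = 0$)
$L{\left(X \right)} = 0$
$c = -324$ ($c = - 18 \left(0 + \left(8 - -10\right)\right) = - 18 \left(0 + \left(8 + 10\right)\right) = - 18 \left(0 + 18\right) = \left(-18\right) 18 = -324$)
$\left(3 + 5 \cdot 3\right) c = \left(3 + 5 \cdot 3\right) \left(-324\right) = \left(3 + 15\right) \left(-324\right) = 18 \left(-324\right) = -5832$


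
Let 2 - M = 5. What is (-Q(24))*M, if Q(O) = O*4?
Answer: 288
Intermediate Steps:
Q(O) = 4*O
M = -3 (M = 2 - 1*5 = 2 - 5 = -3)
(-Q(24))*M = -4*24*(-3) = -1*96*(-3) = -96*(-3) = 288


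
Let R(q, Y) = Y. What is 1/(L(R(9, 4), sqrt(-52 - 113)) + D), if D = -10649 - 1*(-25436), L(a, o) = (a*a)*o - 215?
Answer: 3643/53096356 - I*sqrt(165)/13274089 ≈ 6.8611e-5 - 9.6769e-7*I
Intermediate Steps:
L(a, o) = -215 + o*a**2 (L(a, o) = a**2*o - 215 = o*a**2 - 215 = -215 + o*a**2)
D = 14787 (D = -10649 + 25436 = 14787)
1/(L(R(9, 4), sqrt(-52 - 113)) + D) = 1/((-215 + sqrt(-52 - 113)*4**2) + 14787) = 1/((-215 + sqrt(-165)*16) + 14787) = 1/((-215 + (I*sqrt(165))*16) + 14787) = 1/((-215 + 16*I*sqrt(165)) + 14787) = 1/(14572 + 16*I*sqrt(165))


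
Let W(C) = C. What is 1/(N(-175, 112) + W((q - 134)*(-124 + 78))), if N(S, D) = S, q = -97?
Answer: 1/10451 ≈ 9.5685e-5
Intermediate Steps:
1/(N(-175, 112) + W((q - 134)*(-124 + 78))) = 1/(-175 + (-97 - 134)*(-124 + 78)) = 1/(-175 - 231*(-46)) = 1/(-175 + 10626) = 1/10451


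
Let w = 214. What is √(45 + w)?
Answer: √259 ≈ 16.093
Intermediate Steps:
√(45 + w) = √(45 + 214) = √259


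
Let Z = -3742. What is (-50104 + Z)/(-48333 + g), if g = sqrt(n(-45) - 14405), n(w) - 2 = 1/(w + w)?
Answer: 234228484620/210248396281 + 161538*I*sqrt(12962710)/210248396281 ≈ 1.1141 + 0.0027662*I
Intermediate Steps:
n(w) = 2 + 1/(2*w) (n(w) = 2 + 1/(w + w) = 2 + 1/(2*w))
g = I*sqrt(12962710)/30 (g = sqrt((2 + (1/2)/(-45)) - 14405) = sqrt((2 + (1/2)*(-1/45)) - 14405) = sqrt((2 - 1/90) - 14405) = sqrt(179/90 - 14405) = sqrt(-1296271/90) = I*sqrt(12962710)/30 ≈ 120.01*I)
(-50104 + Z)/(-48333 + g) = (-50104 - 3742)/(-48333 + I*sqrt(12962710)/30) = -53846/(-48333 + I*sqrt(12962710)/30)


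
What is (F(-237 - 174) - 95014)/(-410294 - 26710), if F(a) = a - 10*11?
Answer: 10615/48556 ≈ 0.21861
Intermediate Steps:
F(a) = -110 + a (F(a) = a - 110 = -110 + a)
(F(-237 - 174) - 95014)/(-410294 - 26710) = ((-110 + (-237 - 174)) - 95014)/(-410294 - 26710) = ((-110 - 411) - 95014)/(-437004) = (-521 - 95014)*(-1/437004) = -95535*(-1/437004) = 10615/48556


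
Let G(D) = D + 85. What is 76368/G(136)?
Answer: 76368/221 ≈ 345.56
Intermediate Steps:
G(D) = 85 + D
76368/G(136) = 76368/(85 + 136) = 76368/221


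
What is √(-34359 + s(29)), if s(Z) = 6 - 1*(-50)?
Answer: I*√34303 ≈ 185.21*I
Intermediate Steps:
s(Z) = 56 (s(Z) = 6 + 50 = 56)
√(-34359 + s(29)) = √(-34359 + 56) = √(-34303) = I*√34303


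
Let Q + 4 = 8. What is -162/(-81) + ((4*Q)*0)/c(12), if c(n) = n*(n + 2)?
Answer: 2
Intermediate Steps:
Q = 4 (Q = -4 + 8 = 4)
c(n) = n*(2 + n)
-162/(-81) + ((4*Q)*0)/c(12) = -162/(-81) + ((4*4)*0)/((12*(2 + 12))) = -162*(-1/81) + (16*0)/((12*14)) = 2 + 0/168 = 2 + 0*(1/168) = 2 + 0 = 2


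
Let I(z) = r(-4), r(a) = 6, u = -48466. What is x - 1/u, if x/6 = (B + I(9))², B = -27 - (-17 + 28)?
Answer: 297775105/48466 ≈ 6144.0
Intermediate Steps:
B = -38 (B = -27 - 1*11 = -27 - 11 = -38)
I(z) = 6
x = 6144 (x = 6*(-38 + 6)² = 6*(-32)² = 6*1024 = 6144)
x - 1/u = 6144 - 1/(-48466) = 6144 - 1*(-1/48466) = 6144 + 1/48466 = 297775105/48466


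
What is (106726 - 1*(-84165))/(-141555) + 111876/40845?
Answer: 535977619/385454265 ≈ 1.3905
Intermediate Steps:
(106726 - 1*(-84165))/(-141555) + 111876/40845 = (106726 + 84165)*(-1/141555) + 111876*(1/40845) = 190891*(-1/141555) + 37292/13615 = -190891/141555 + 37292/13615 = 535977619/385454265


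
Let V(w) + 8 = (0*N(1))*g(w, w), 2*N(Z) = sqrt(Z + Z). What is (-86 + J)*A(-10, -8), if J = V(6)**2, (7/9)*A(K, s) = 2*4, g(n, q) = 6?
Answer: -1584/7 ≈ -226.29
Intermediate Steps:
N(Z) = sqrt(2)*sqrt(Z)/2 (N(Z) = sqrt(Z + Z)/2 = sqrt(2*Z)/2 = (sqrt(2)*sqrt(Z))/2 = sqrt(2)*sqrt(Z)/2)
V(w) = -8 (V(w) = -8 + (0*(sqrt(2)*sqrt(1)/2))*6 = -8 + (0*((1/2)*sqrt(2)*1))*6 = -8 + (0*(sqrt(2)/2))*6 = -8 + 0*6 = -8 + 0 = -8)
A(K, s) = 72/7 (A(K, s) = 9*(2*4)/7 = (9/7)*8 = 72/7)
J = 64 (J = (-8)**2 = 64)
(-86 + J)*A(-10, -8) = (-86 + 64)*(72/7) = -22*72/7 = -1584/7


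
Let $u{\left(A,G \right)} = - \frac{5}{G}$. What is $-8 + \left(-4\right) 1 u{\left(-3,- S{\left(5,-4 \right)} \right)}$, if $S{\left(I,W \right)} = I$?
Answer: $-12$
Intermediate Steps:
$-8 + \left(-4\right) 1 u{\left(-3,- S{\left(5,-4 \right)} \right)} = -8 + \left(-4\right) 1 \left(- \frac{5}{\left(-1\right) 5}\right) = -8 - 4 \left(- \frac{5}{-5}\right) = -8 - 4 \left(\left(-5\right) \left(- \frac{1}{5}\right)\right) = -8 - 4 = -12$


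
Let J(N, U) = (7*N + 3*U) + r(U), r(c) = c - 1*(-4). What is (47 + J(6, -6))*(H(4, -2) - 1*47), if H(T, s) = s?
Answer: -3381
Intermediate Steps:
r(c) = 4 + c (r(c) = c + 4 = 4 + c)
J(N, U) = 4 + 4*U + 7*N (J(N, U) = (7*N + 3*U) + (4 + U) = (3*U + 7*N) + (4 + U) = 4 + 4*U + 7*N)
(47 + J(6, -6))*(H(4, -2) - 1*47) = (47 + (4 + 4*(-6) + 7*6))*(-2 - 1*47) = (47 + (4 - 24 + 42))*(-2 - 47) = (47 + 22)*(-49) = 69*(-49) = -3381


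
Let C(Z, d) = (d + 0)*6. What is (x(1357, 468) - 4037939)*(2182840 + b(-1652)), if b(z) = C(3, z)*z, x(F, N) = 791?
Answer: -74919228672672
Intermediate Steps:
C(Z, d) = 6*d (C(Z, d) = d*6 = 6*d)
b(z) = 6*z² (b(z) = (6*z)*z = 6*z²)
(x(1357, 468) - 4037939)*(2182840 + b(-1652)) = (791 - 4037939)*(2182840 + 6*(-1652)²) = -4037148*(2182840 + 6*2729104) = -4037148*(2182840 + 16374624) = -4037148*18557464 = -74919228672672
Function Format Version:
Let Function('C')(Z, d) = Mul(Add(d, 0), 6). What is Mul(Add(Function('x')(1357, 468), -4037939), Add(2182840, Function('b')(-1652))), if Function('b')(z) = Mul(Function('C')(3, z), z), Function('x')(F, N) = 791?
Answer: -74919228672672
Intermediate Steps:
Function('C')(Z, d) = Mul(6, d) (Function('C')(Z, d) = Mul(d, 6) = Mul(6, d))
Function('b')(z) = Mul(6, Pow(z, 2)) (Function('b')(z) = Mul(Mul(6, z), z) = Mul(6, Pow(z, 2)))
Mul(Add(Function('x')(1357, 468), -4037939), Add(2182840, Function('b')(-1652))) = Mul(Add(791, -4037939), Add(2182840, Mul(6, Pow(-1652, 2)))) = Mul(-4037148, Add(2182840, Mul(6, 2729104))) = Mul(-4037148, Add(2182840, 16374624)) = Mul(-4037148, 18557464) = -74919228672672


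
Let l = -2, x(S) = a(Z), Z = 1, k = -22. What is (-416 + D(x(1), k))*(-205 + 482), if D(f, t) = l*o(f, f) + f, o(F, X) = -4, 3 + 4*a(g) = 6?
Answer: -451233/4 ≈ -1.1281e+5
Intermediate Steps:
a(g) = ¾ (a(g) = -¾ + (¼)*6 = -¾ + 3/2 = ¾)
x(S) = ¾
D(f, t) = 8 + f (D(f, t) = -2*(-4) + f = 8 + f)
(-416 + D(x(1), k))*(-205 + 482) = (-416 + (8 + ¾))*(-205 + 482) = (-416 + 35/4)*277 = -1629/4*277 = -451233/4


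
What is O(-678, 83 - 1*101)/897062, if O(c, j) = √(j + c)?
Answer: I*√174/448531 ≈ 2.9409e-5*I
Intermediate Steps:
O(c, j) = √(c + j)
O(-678, 83 - 1*101)/897062 = √(-678 + (83 - 1*101))/897062 = √(-678 + (83 - 101))*(1/897062) = √(-678 - 18)*(1/897062) = √(-696)*(1/897062) = (2*I*√174)*(1/897062) = I*√174/448531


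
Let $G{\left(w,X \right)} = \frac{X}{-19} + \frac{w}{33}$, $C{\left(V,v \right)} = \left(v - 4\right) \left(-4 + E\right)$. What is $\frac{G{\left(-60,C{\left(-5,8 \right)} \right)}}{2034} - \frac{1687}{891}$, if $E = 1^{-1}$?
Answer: $- \frac{3623105}{1912977} \approx -1.894$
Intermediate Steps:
$E = 1$
$C{\left(V,v \right)} = 12 - 3 v$ ($C{\left(V,v \right)} = \left(v - 4\right) \left(-4 + 1\right) = \left(-4 + v\right) \left(-3\right) = 12 - 3 v$)
$G{\left(w,X \right)} = - \frac{X}{19} + \frac{w}{33}$ ($G{\left(w,X \right)} = X \left(- \frac{1}{19}\right) + w \frac{1}{33} = - \frac{X}{19} + \frac{w}{33}$)
$\frac{G{\left(-60,C{\left(-5,8 \right)} \right)}}{2034} - \frac{1687}{891} = \frac{- \frac{12 - 24}{19} + \frac{1}{33} \left(-60\right)}{2034} - \frac{1687}{891} = \left(- \frac{12 - 24}{19} - \frac{20}{11}\right) \frac{1}{2034} - \frac{1687}{891} = \left(\left(- \frac{1}{19}\right) \left(-12\right) - \frac{20}{11}\right) \frac{1}{2034} - \frac{1687}{891} = \left(\frac{12}{19} - \frac{20}{11}\right) \frac{1}{2034} - \frac{1687}{891} = \left(- \frac{248}{209}\right) \frac{1}{2034} - \frac{1687}{891} = - \frac{124}{212553} - \frac{1687}{891} = - \frac{3623105}{1912977}$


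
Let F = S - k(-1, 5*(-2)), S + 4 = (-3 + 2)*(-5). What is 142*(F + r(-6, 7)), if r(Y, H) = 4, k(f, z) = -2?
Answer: 994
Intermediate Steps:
S = 1 (S = -4 + (-3 + 2)*(-5) = -4 - 1*(-5) = -4 + 5 = 1)
F = 3 (F = 1 - 1*(-2) = 1 + 2 = 3)
142*(F + r(-6, 7)) = 142*(3 + 4) = 142*7 = 994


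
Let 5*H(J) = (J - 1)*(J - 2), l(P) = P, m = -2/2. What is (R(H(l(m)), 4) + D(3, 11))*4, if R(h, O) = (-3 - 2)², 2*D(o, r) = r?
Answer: 122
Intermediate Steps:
m = -1 (m = -2*½ = -1)
D(o, r) = r/2
H(J) = (-1 + J)*(-2 + J)/5 (H(J) = ((J - 1)*(J - 2))/5 = ((-1 + J)*(-2 + J))/5 = (-1 + J)*(-2 + J)/5)
R(h, O) = 25 (R(h, O) = (-5)² = 25)
(R(H(l(m)), 4) + D(3, 11))*4 = (25 + (½)*11)*4 = (25 + 11/2)*4 = (61/2)*4 = 122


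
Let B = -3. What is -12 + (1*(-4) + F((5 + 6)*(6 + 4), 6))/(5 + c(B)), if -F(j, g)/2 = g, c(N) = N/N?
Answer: -44/3 ≈ -14.667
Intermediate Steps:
c(N) = 1
F(j, g) = -2*g
-12 + (1*(-4) + F((5 + 6)*(6 + 4), 6))/(5 + c(B)) = -12 + (1*(-4) - 2*6)/(5 + 1) = -12 + (-4 - 12)/6 = -12 + (1/6)*(-16) = -12 - 8/3 = -44/3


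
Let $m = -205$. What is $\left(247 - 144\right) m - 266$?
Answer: $-21381$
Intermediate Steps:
$\left(247 - 144\right) m - 266 = \left(247 - 144\right) \left(-205\right) - 266 = 103 \left(-205\right) - 266 = -21115 - 266 = -21381$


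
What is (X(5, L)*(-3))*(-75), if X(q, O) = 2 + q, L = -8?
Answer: 1575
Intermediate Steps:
(X(5, L)*(-3))*(-75) = ((2 + 5)*(-3))*(-75) = (7*(-3))*(-75) = -21*(-75) = 1575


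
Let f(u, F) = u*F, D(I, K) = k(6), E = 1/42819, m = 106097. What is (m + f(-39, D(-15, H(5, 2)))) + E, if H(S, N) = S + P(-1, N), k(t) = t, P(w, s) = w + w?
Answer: 4532947798/42819 ≈ 1.0586e+5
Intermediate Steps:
E = 1/42819 ≈ 2.3354e-5
P(w, s) = 2*w
H(S, N) = -2 + S (H(S, N) = S + 2*(-1) = S - 2 = -2 + S)
D(I, K) = 6
f(u, F) = F*u
(m + f(-39, D(-15, H(5, 2)))) + E = (106097 + 6*(-39)) + 1/42819 = (106097 - 234) + 1/42819 = 105863 + 1/42819 = 4532947798/42819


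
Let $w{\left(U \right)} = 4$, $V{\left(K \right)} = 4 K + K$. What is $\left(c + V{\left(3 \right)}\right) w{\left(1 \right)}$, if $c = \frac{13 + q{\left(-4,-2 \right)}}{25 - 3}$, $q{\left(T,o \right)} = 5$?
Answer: $\frac{696}{11} \approx 63.273$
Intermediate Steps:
$V{\left(K \right)} = 5 K$
$c = \frac{9}{11}$ ($c = \frac{13 + 5}{25 - 3} = \frac{18}{22} = 18 \cdot \frac{1}{22} = \frac{9}{11} \approx 0.81818$)
$\left(c + V{\left(3 \right)}\right) w{\left(1 \right)} = \left(\frac{9}{11} + 5 \cdot 3\right) 4 = \left(\frac{9}{11} + 15\right) 4 = \frac{174}{11} \cdot 4 = \frac{696}{11}$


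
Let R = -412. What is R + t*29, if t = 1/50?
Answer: -20571/50 ≈ -411.42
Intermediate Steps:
t = 1/50 ≈ 0.020000
R + t*29 = -412 + (1/50)*29 = -412 + 29/50 = -20571/50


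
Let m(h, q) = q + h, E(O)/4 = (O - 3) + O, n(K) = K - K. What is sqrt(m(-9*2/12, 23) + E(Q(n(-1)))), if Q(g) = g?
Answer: sqrt(38)/2 ≈ 3.0822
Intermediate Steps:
n(K) = 0
E(O) = -12 + 8*O (E(O) = 4*((O - 3) + O) = 4*((-3 + O) + O) = 4*(-3 + 2*O) = -12 + 8*O)
m(h, q) = h + q
sqrt(m(-9*2/12, 23) + E(Q(n(-1)))) = sqrt((-9*2/12 + 23) + (-12 + 8*0)) = sqrt((-18*1/12 + 23) + (-12 + 0)) = sqrt((-3/2 + 23) - 12) = sqrt(43/2 - 12) = sqrt(19/2) = sqrt(38)/2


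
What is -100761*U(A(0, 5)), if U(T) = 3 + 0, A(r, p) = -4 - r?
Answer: -302283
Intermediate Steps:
U(T) = 3
-100761*U(A(0, 5)) = -100761*3 = -302283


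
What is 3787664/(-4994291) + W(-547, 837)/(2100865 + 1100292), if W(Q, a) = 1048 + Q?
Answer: -12122404987457/15987509594687 ≈ -0.75824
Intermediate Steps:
3787664/(-4994291) + W(-547, 837)/(2100865 + 1100292) = 3787664/(-4994291) + (1048 - 547)/(2100865 + 1100292) = 3787664*(-1/4994291) + 501/3201157 = -3787664/4994291 + 501*(1/3201157) = -3787664/4994291 + 501/3201157 = -12122404987457/15987509594687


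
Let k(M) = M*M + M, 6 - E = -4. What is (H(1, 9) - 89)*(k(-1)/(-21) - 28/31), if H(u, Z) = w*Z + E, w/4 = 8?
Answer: -5852/31 ≈ -188.77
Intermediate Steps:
E = 10 (E = 6 - 1*(-4) = 6 + 4 = 10)
k(M) = M + M² (k(M) = M² + M = M + M²)
w = 32 (w = 4*8 = 32)
H(u, Z) = 10 + 32*Z (H(u, Z) = 32*Z + 10 = 10 + 32*Z)
(H(1, 9) - 89)*(k(-1)/(-21) - 28/31) = ((10 + 32*9) - 89)*(-(1 - 1)/(-21) - 28/31) = ((10 + 288) - 89)*(-1*0*(-1/21) - 28*1/31) = (298 - 89)*(0*(-1/21) - 28/31) = 209*(0 - 28/31) = 209*(-28/31) = -5852/31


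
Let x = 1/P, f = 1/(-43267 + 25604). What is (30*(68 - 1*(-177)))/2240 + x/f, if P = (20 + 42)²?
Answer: -40399/30752 ≈ -1.3137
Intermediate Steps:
P = 3844 (P = 62² = 3844)
f = -1/17663 (f = 1/(-17663) = -1/17663 ≈ -5.6616e-5)
x = 1/3844 ≈ 0.00026015
(30*(68 - 1*(-177)))/2240 + x/f = (30*(68 - 1*(-177)))/2240 + 1/(3844*(-1/17663)) = (30*(68 + 177))*(1/2240) + (1/3844)*(-17663) = (30*245)*(1/2240) - 17663/3844 = 7350*(1/2240) - 17663/3844 = 105/32 - 17663/3844 = -40399/30752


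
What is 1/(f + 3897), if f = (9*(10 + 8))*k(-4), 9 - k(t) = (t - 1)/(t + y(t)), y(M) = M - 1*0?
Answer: 4/21015 ≈ 0.00019034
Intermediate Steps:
y(M) = M (y(M) = M + 0 = M)
k(t) = 9 - (-1 + t)/(2*t) (k(t) = 9 - (t - 1)/(t + t) = 9 - (-1 + t)/(2*t))
f = 5427/4 (f = (9*(10 + 8))*((½)*(1 + 17*(-4))/(-4)) = (9*18)*((½)*(-¼)*(1 - 68)) = 162*((½)*(-¼)*(-67)) = 162*(67/8) = 5427/4 ≈ 1356.8)
1/(f + 3897) = 1/(5427/4 + 3897) = 1/(21015/4) = 4/21015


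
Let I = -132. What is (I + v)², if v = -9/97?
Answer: 164172969/9409 ≈ 17449.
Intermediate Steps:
v = -9/97 (v = -9*1/97 = -9/97 ≈ -0.092783)
(I + v)² = (-132 - 9/97)² = (-12813/97)² = 164172969/9409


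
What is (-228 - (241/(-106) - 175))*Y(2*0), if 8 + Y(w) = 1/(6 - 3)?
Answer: 123671/318 ≈ 388.90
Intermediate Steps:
Y(w) = -23/3 (Y(w) = -8 + 1/(6 - 3) = -8 + 1/3 = -8 + ⅓ = -23/3)
(-228 - (241/(-106) - 175))*Y(2*0) = (-228 - (241/(-106) - 175))*(-23/3) = (-228 - (241*(-1/106) - 175))*(-23/3) = (-228 - (-241/106 - 175))*(-23/3) = (-228 - 1*(-18791/106))*(-23/3) = (-228 + 18791/106)*(-23/3) = -5377/106*(-23/3) = 123671/318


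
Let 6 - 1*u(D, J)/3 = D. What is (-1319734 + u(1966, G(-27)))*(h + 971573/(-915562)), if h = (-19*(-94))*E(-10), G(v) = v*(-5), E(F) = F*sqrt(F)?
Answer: 643965385411/457781 + 23675466040*I*sqrt(10) ≈ 1.4067e+6 + 7.4868e+10*I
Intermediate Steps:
E(F) = F**(3/2)
G(v) = -5*v
h = -17860*I*sqrt(10) (h = (-19*(-94))*(-10)**(3/2) = 1786*(-10*I*sqrt(10)) = -17860*I*sqrt(10) ≈ -56478.0*I)
u(D, J) = 18 - 3*D
(-1319734 + u(1966, G(-27)))*(h + 971573/(-915562)) = (-1319734 + (18 - 3*1966))*(-17860*I*sqrt(10) + 971573/(-915562)) = (-1319734 + (18 - 5898))*(-17860*I*sqrt(10) + 971573*(-1/915562)) = (-1319734 - 5880)*(-17860*I*sqrt(10) - 971573/915562) = -1325614*(-971573/915562 - 17860*I*sqrt(10)) = 643965385411/457781 + 23675466040*I*sqrt(10)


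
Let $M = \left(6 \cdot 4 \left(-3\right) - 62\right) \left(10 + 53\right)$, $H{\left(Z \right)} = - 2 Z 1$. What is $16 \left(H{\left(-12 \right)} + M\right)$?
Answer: $-134688$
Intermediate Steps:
$H{\left(Z \right)} = - 2 Z$
$M = -8442$ ($M = \left(24 \left(-3\right) - 62\right) 63 = \left(-72 - 62\right) 63 = \left(-134\right) 63 = -8442$)
$16 \left(H{\left(-12 \right)} + M\right) = 16 \left(\left(-2\right) \left(-12\right) - 8442\right) = 16 \left(24 - 8442\right) = 16 \left(-8418\right) = -134688$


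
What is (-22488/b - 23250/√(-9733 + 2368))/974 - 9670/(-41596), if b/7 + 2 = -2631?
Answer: 43632314707/186680705806 + 775*I*√7365/239117 ≈ 0.23373 + 0.27815*I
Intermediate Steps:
b = -18431 (b = -14 + 7*(-2631) = -14 - 18417 = -18431)
(-22488/b - 23250/√(-9733 + 2368))/974 - 9670/(-41596) = (-22488/(-18431) - 23250/√(-9733 + 2368))/974 - 9670/(-41596) = (-22488*(-1/18431) - 23250*(-I*√7365/7365))*(1/974) - 9670*(-1/41596) = (22488/18431 - 23250*(-I*√7365/7365))*(1/974) + 4835/20798 = (22488/18431 - (-1550)*I*√7365/491)*(1/974) + 4835/20798 = (22488/18431 + 1550*I*√7365/491)*(1/974) + 4835/20798 = (11244/8975897 + 775*I*√7365/239117) + 4835/20798 = 43632314707/186680705806 + 775*I*√7365/239117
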